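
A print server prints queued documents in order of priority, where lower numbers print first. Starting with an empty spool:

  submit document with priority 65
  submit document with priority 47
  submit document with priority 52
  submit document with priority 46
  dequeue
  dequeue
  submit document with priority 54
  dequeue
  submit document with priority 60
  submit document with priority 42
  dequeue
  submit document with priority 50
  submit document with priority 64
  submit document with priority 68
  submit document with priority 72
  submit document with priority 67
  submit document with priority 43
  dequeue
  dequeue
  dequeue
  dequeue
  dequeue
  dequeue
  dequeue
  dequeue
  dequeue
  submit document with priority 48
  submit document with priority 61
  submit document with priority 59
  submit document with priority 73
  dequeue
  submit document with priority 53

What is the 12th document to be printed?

68

insert 65 → {65}
insert 47 → {47, 65}
insert 52 → {47, 52, 65}
insert 46 → {46, 47, 52, 65}
dequeue → 46; now {47, 52, 65}
dequeue → 47; now {52, 65}
insert 54 → {52, 54, 65}
dequeue → 52; now {54, 65}
insert 60 → {54, 60, 65}
insert 42 → {42, 54, 60, 65}
dequeue → 42; now {54, 60, 65}
insert 50 → {50, 54, 60, 65}
insert 64 → {50, 54, 60, 64, 65}
insert 68 → {50, 54, 60, 64, 65, 68}
insert 72 → {50, 54, 60, 64, 65, 68, 72}
insert 67 → {50, 54, 60, 64, 65, 67, 68, 72}
insert 43 → {43, 50, 54, 60, 64, 65, 67, 68, 72}
dequeue → 43; now {50, 54, 60, 64, 65, 67, 68, 72}
dequeue → 50; now {54, 60, 64, 65, 67, 68, 72}
dequeue → 54; now {60, 64, 65, 67, 68, 72}
dequeue → 60; now {64, 65, 67, 68, 72}
dequeue → 64; now {65, 67, 68, 72}
dequeue → 65; now {67, 68, 72}
dequeue → 67; now {68, 72}
dequeue → 68; now {72}
dequeue → 72; now {}
insert 48 → {48}
insert 61 → {48, 61}
insert 59 → {48, 59, 61}
insert 73 → {48, 59, 61, 73}
dequeue → 48; now {59, 61, 73}
insert 53 → {53, 59, 61, 73}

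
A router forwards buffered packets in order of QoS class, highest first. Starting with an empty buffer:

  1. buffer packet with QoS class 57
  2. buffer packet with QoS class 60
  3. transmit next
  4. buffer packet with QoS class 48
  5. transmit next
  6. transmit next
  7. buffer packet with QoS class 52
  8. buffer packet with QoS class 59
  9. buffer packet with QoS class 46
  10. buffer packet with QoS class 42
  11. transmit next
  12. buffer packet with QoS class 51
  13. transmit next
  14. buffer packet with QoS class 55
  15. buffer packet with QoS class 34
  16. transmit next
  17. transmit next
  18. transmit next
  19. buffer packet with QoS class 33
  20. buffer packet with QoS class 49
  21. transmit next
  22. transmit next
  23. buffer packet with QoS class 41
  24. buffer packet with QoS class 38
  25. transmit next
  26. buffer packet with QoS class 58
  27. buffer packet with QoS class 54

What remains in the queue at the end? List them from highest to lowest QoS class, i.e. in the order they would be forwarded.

insert 57 → {57}
insert 60 → {60, 57}
transmit next → 60; now {57}
insert 48 → {57, 48}
transmit next → 57; now {48}
transmit next → 48; now {}
insert 52 → {52}
insert 59 → {59, 52}
insert 46 → {59, 52, 46}
insert 42 → {59, 52, 46, 42}
transmit next → 59; now {52, 46, 42}
insert 51 → {52, 51, 46, 42}
transmit next → 52; now {51, 46, 42}
insert 55 → {55, 51, 46, 42}
insert 34 → {55, 51, 46, 42, 34}
transmit next → 55; now {51, 46, 42, 34}
transmit next → 51; now {46, 42, 34}
transmit next → 46; now {42, 34}
insert 33 → {42, 34, 33}
insert 49 → {49, 42, 34, 33}
transmit next → 49; now {42, 34, 33}
transmit next → 42; now {34, 33}
insert 41 → {41, 34, 33}
insert 38 → {41, 38, 34, 33}
transmit next → 41; now {38, 34, 33}
insert 58 → {58, 38, 34, 33}
insert 54 → {58, 54, 38, 34, 33}

58 → 54 → 38 → 34 → 33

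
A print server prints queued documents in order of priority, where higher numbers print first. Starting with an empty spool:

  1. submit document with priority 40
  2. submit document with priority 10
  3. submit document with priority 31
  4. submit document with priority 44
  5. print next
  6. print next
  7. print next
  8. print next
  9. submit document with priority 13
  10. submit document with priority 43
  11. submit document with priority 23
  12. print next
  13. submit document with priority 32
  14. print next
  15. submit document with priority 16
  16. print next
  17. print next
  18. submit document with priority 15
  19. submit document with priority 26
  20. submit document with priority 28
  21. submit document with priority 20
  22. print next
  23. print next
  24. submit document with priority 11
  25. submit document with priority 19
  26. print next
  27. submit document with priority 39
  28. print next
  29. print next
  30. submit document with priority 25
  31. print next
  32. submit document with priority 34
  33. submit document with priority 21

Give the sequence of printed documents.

44 → 40 → 31 → 10 → 43 → 32 → 23 → 16 → 28 → 26 → 20 → 39 → 19 → 25

insert 40 → {40}
insert 10 → {40, 10}
insert 31 → {40, 31, 10}
insert 44 → {44, 40, 31, 10}
print next → 44; now {40, 31, 10}
print next → 40; now {31, 10}
print next → 31; now {10}
print next → 10; now {}
insert 13 → {13}
insert 43 → {43, 13}
insert 23 → {43, 23, 13}
print next → 43; now {23, 13}
insert 32 → {32, 23, 13}
print next → 32; now {23, 13}
insert 16 → {23, 16, 13}
print next → 23; now {16, 13}
print next → 16; now {13}
insert 15 → {15, 13}
insert 26 → {26, 15, 13}
insert 28 → {28, 26, 15, 13}
insert 20 → {28, 26, 20, 15, 13}
print next → 28; now {26, 20, 15, 13}
print next → 26; now {20, 15, 13}
insert 11 → {20, 15, 13, 11}
insert 19 → {20, 19, 15, 13, 11}
print next → 20; now {19, 15, 13, 11}
insert 39 → {39, 19, 15, 13, 11}
print next → 39; now {19, 15, 13, 11}
print next → 19; now {15, 13, 11}
insert 25 → {25, 15, 13, 11}
print next → 25; now {15, 13, 11}
insert 34 → {34, 15, 13, 11}
insert 21 → {34, 21, 15, 13, 11}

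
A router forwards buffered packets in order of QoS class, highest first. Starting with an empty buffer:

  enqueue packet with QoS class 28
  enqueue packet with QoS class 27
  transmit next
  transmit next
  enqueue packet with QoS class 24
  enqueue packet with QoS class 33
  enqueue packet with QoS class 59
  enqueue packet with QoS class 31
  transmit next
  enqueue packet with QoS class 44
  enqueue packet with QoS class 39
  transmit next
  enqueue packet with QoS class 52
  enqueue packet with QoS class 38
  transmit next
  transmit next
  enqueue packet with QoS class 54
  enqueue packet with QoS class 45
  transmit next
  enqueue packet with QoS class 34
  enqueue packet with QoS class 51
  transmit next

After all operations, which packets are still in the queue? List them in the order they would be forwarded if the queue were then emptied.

45, 38, 34, 33, 31, 24

insert 28 → {28}
insert 27 → {28, 27}
transmit next → 28; now {27}
transmit next → 27; now {}
insert 24 → {24}
insert 33 → {33, 24}
insert 59 → {59, 33, 24}
insert 31 → {59, 33, 31, 24}
transmit next → 59; now {33, 31, 24}
insert 44 → {44, 33, 31, 24}
insert 39 → {44, 39, 33, 31, 24}
transmit next → 44; now {39, 33, 31, 24}
insert 52 → {52, 39, 33, 31, 24}
insert 38 → {52, 39, 38, 33, 31, 24}
transmit next → 52; now {39, 38, 33, 31, 24}
transmit next → 39; now {38, 33, 31, 24}
insert 54 → {54, 38, 33, 31, 24}
insert 45 → {54, 45, 38, 33, 31, 24}
transmit next → 54; now {45, 38, 33, 31, 24}
insert 34 → {45, 38, 34, 33, 31, 24}
insert 51 → {51, 45, 38, 34, 33, 31, 24}
transmit next → 51; now {45, 38, 34, 33, 31, 24}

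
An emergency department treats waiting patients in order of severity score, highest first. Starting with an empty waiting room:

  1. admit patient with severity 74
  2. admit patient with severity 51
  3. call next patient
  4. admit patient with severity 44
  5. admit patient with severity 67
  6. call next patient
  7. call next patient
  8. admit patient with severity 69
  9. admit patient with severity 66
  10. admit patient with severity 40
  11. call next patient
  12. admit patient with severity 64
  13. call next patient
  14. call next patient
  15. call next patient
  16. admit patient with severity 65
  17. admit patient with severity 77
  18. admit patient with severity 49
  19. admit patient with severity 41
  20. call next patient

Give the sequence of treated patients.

74, 67, 51, 69, 66, 64, 44, 77

insert 74 → {74}
insert 51 → {74, 51}
call next patient → 74; now {51}
insert 44 → {51, 44}
insert 67 → {67, 51, 44}
call next patient → 67; now {51, 44}
call next patient → 51; now {44}
insert 69 → {69, 44}
insert 66 → {69, 66, 44}
insert 40 → {69, 66, 44, 40}
call next patient → 69; now {66, 44, 40}
insert 64 → {66, 64, 44, 40}
call next patient → 66; now {64, 44, 40}
call next patient → 64; now {44, 40}
call next patient → 44; now {40}
insert 65 → {65, 40}
insert 77 → {77, 65, 40}
insert 49 → {77, 65, 49, 40}
insert 41 → {77, 65, 49, 41, 40}
call next patient → 77; now {65, 49, 41, 40}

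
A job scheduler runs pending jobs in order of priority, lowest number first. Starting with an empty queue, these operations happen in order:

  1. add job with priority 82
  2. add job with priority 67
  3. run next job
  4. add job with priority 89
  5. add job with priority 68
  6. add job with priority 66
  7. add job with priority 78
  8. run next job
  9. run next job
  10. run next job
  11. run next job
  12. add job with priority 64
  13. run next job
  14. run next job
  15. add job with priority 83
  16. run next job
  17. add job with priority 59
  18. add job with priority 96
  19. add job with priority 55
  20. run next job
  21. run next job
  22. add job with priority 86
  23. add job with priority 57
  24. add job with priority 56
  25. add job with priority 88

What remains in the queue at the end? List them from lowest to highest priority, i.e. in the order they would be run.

insert 82 → {82}
insert 67 → {67, 82}
run next job → 67; now {82}
insert 89 → {82, 89}
insert 68 → {68, 82, 89}
insert 66 → {66, 68, 82, 89}
insert 78 → {66, 68, 78, 82, 89}
run next job → 66; now {68, 78, 82, 89}
run next job → 68; now {78, 82, 89}
run next job → 78; now {82, 89}
run next job → 82; now {89}
insert 64 → {64, 89}
run next job → 64; now {89}
run next job → 89; now {}
insert 83 → {83}
run next job → 83; now {}
insert 59 → {59}
insert 96 → {59, 96}
insert 55 → {55, 59, 96}
run next job → 55; now {59, 96}
run next job → 59; now {96}
insert 86 → {86, 96}
insert 57 → {57, 86, 96}
insert 56 → {56, 57, 86, 96}
insert 88 → {56, 57, 86, 88, 96}

[56, 57, 86, 88, 96]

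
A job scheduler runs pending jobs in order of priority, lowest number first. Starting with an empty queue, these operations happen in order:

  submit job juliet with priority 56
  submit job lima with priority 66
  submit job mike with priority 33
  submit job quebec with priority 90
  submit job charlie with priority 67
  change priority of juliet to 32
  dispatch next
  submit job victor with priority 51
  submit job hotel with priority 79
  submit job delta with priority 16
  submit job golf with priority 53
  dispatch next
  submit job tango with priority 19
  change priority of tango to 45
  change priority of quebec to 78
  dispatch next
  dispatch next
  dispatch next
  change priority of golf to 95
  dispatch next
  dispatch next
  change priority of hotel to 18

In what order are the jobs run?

[juliet, delta, mike, tango, victor, lima, charlie]

add juliet (priority 56) → {juliet:56}
add lima (priority 66) → {juliet:56, lima:66}
add mike (priority 33) → {mike:33, juliet:56, lima:66}
add quebec (priority 90) → {mike:33, juliet:56, lima:66, quebec:90}
add charlie (priority 67) → {mike:33, juliet:56, lima:66, charlie:67, quebec:90}
update juliet to priority 32 → {juliet:32, mike:33, lima:66, charlie:67, quebec:90}
dispatch next → juliet; now {mike:33, lima:66, charlie:67, quebec:90}
add victor (priority 51) → {mike:33, victor:51, lima:66, charlie:67, quebec:90}
add hotel (priority 79) → {mike:33, victor:51, lima:66, charlie:67, hotel:79, quebec:90}
add delta (priority 16) → {delta:16, mike:33, victor:51, lima:66, charlie:67, hotel:79, quebec:90}
add golf (priority 53) → {delta:16, mike:33, victor:51, golf:53, lima:66, charlie:67, hotel:79, quebec:90}
dispatch next → delta; now {mike:33, victor:51, golf:53, lima:66, charlie:67, hotel:79, quebec:90}
add tango (priority 19) → {tango:19, mike:33, victor:51, golf:53, lima:66, charlie:67, hotel:79, quebec:90}
update tango to priority 45 → {mike:33, tango:45, victor:51, golf:53, lima:66, charlie:67, hotel:79, quebec:90}
update quebec to priority 78 → {mike:33, tango:45, victor:51, golf:53, lima:66, charlie:67, quebec:78, hotel:79}
dispatch next → mike; now {tango:45, victor:51, golf:53, lima:66, charlie:67, quebec:78, hotel:79}
dispatch next → tango; now {victor:51, golf:53, lima:66, charlie:67, quebec:78, hotel:79}
dispatch next → victor; now {golf:53, lima:66, charlie:67, quebec:78, hotel:79}
update golf to priority 95 → {lima:66, charlie:67, quebec:78, hotel:79, golf:95}
dispatch next → lima; now {charlie:67, quebec:78, hotel:79, golf:95}
dispatch next → charlie; now {quebec:78, hotel:79, golf:95}
update hotel to priority 18 → {hotel:18, quebec:78, golf:95}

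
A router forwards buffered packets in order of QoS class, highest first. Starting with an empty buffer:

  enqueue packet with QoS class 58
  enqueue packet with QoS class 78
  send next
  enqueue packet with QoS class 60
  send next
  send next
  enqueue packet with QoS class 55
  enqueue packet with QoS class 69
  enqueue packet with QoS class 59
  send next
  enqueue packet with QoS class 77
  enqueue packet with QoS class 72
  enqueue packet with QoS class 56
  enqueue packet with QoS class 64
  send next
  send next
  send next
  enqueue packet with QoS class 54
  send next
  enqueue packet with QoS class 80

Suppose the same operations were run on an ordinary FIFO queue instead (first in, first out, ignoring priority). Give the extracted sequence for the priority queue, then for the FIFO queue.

insert 58 → {58}
insert 78 → {78, 58}
send next → 78; now {58}
insert 60 → {60, 58}
send next → 60; now {58}
send next → 58; now {}
insert 55 → {55}
insert 69 → {69, 55}
insert 59 → {69, 59, 55}
send next → 69; now {59, 55}
insert 77 → {77, 59, 55}
insert 72 → {77, 72, 59, 55}
insert 56 → {77, 72, 59, 56, 55}
insert 64 → {77, 72, 64, 59, 56, 55}
send next → 77; now {72, 64, 59, 56, 55}
send next → 72; now {64, 59, 56, 55}
send next → 64; now {59, 56, 55}
insert 54 → {59, 56, 55, 54}
send next → 59; now {56, 55, 54}
insert 80 → {80, 56, 55, 54}

priority queue: 78, 60, 58, 69, 77, 72, 64, 59; FIFO queue: 58 → 78 → 60 → 55 → 69 → 59 → 77 → 72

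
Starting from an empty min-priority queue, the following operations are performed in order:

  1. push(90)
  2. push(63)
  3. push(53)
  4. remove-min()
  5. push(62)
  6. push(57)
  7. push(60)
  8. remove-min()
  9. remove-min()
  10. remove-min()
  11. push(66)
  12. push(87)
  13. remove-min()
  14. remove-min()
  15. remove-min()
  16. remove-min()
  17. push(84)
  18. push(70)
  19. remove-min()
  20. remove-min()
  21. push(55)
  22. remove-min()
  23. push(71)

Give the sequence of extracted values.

[53, 57, 60, 62, 63, 66, 87, 90, 70, 84, 55]

insert 90 → {90}
insert 63 → {63, 90}
insert 53 → {53, 63, 90}
remove-min → 53; now {63, 90}
insert 62 → {62, 63, 90}
insert 57 → {57, 62, 63, 90}
insert 60 → {57, 60, 62, 63, 90}
remove-min → 57; now {60, 62, 63, 90}
remove-min → 60; now {62, 63, 90}
remove-min → 62; now {63, 90}
insert 66 → {63, 66, 90}
insert 87 → {63, 66, 87, 90}
remove-min → 63; now {66, 87, 90}
remove-min → 66; now {87, 90}
remove-min → 87; now {90}
remove-min → 90; now {}
insert 84 → {84}
insert 70 → {70, 84}
remove-min → 70; now {84}
remove-min → 84; now {}
insert 55 → {55}
remove-min → 55; now {}
insert 71 → {71}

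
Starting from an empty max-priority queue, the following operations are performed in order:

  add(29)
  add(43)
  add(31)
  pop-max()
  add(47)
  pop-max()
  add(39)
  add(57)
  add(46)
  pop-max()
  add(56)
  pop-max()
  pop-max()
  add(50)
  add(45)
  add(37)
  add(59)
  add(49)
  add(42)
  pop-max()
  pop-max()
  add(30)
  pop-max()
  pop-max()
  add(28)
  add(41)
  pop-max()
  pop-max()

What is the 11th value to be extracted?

41

insert 29 → {29}
insert 43 → {43, 29}
insert 31 → {43, 31, 29}
pop-max → 43; now {31, 29}
insert 47 → {47, 31, 29}
pop-max → 47; now {31, 29}
insert 39 → {39, 31, 29}
insert 57 → {57, 39, 31, 29}
insert 46 → {57, 46, 39, 31, 29}
pop-max → 57; now {46, 39, 31, 29}
insert 56 → {56, 46, 39, 31, 29}
pop-max → 56; now {46, 39, 31, 29}
pop-max → 46; now {39, 31, 29}
insert 50 → {50, 39, 31, 29}
insert 45 → {50, 45, 39, 31, 29}
insert 37 → {50, 45, 39, 37, 31, 29}
insert 59 → {59, 50, 45, 39, 37, 31, 29}
insert 49 → {59, 50, 49, 45, 39, 37, 31, 29}
insert 42 → {59, 50, 49, 45, 42, 39, 37, 31, 29}
pop-max → 59; now {50, 49, 45, 42, 39, 37, 31, 29}
pop-max → 50; now {49, 45, 42, 39, 37, 31, 29}
insert 30 → {49, 45, 42, 39, 37, 31, 30, 29}
pop-max → 49; now {45, 42, 39, 37, 31, 30, 29}
pop-max → 45; now {42, 39, 37, 31, 30, 29}
insert 28 → {42, 39, 37, 31, 30, 29, 28}
insert 41 → {42, 41, 39, 37, 31, 30, 29, 28}
pop-max → 42; now {41, 39, 37, 31, 30, 29, 28}
pop-max → 41; now {39, 37, 31, 30, 29, 28}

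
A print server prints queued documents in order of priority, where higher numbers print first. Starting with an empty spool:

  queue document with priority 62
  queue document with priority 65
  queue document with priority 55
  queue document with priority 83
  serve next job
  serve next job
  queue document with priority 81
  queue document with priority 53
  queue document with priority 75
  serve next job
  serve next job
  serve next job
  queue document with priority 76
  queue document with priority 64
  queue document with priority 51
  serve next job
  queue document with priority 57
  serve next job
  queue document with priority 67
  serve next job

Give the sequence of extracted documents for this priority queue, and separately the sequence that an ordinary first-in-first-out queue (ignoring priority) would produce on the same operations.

priority queue: [83, 65, 81, 75, 62, 76, 64, 67]; FIFO queue: [62, 65, 55, 83, 81, 53, 75, 76]

insert 62 → {62}
insert 65 → {65, 62}
insert 55 → {65, 62, 55}
insert 83 → {83, 65, 62, 55}
serve next job → 83; now {65, 62, 55}
serve next job → 65; now {62, 55}
insert 81 → {81, 62, 55}
insert 53 → {81, 62, 55, 53}
insert 75 → {81, 75, 62, 55, 53}
serve next job → 81; now {75, 62, 55, 53}
serve next job → 75; now {62, 55, 53}
serve next job → 62; now {55, 53}
insert 76 → {76, 55, 53}
insert 64 → {76, 64, 55, 53}
insert 51 → {76, 64, 55, 53, 51}
serve next job → 76; now {64, 55, 53, 51}
insert 57 → {64, 57, 55, 53, 51}
serve next job → 64; now {57, 55, 53, 51}
insert 67 → {67, 57, 55, 53, 51}
serve next job → 67; now {57, 55, 53, 51}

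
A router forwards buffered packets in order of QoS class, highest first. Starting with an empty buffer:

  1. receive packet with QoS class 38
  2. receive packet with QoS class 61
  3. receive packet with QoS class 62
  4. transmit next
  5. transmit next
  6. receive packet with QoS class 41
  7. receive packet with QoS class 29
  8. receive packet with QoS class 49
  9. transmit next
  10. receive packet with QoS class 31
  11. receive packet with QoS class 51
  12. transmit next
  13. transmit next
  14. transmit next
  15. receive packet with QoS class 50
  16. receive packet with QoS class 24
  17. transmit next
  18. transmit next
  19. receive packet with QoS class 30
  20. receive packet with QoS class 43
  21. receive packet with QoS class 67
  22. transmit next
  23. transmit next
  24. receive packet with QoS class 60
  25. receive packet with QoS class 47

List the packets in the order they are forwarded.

62, 61, 49, 51, 41, 38, 50, 31, 67, 43

insert 38 → {38}
insert 61 → {61, 38}
insert 62 → {62, 61, 38}
transmit next → 62; now {61, 38}
transmit next → 61; now {38}
insert 41 → {41, 38}
insert 29 → {41, 38, 29}
insert 49 → {49, 41, 38, 29}
transmit next → 49; now {41, 38, 29}
insert 31 → {41, 38, 31, 29}
insert 51 → {51, 41, 38, 31, 29}
transmit next → 51; now {41, 38, 31, 29}
transmit next → 41; now {38, 31, 29}
transmit next → 38; now {31, 29}
insert 50 → {50, 31, 29}
insert 24 → {50, 31, 29, 24}
transmit next → 50; now {31, 29, 24}
transmit next → 31; now {29, 24}
insert 30 → {30, 29, 24}
insert 43 → {43, 30, 29, 24}
insert 67 → {67, 43, 30, 29, 24}
transmit next → 67; now {43, 30, 29, 24}
transmit next → 43; now {30, 29, 24}
insert 60 → {60, 30, 29, 24}
insert 47 → {60, 47, 30, 29, 24}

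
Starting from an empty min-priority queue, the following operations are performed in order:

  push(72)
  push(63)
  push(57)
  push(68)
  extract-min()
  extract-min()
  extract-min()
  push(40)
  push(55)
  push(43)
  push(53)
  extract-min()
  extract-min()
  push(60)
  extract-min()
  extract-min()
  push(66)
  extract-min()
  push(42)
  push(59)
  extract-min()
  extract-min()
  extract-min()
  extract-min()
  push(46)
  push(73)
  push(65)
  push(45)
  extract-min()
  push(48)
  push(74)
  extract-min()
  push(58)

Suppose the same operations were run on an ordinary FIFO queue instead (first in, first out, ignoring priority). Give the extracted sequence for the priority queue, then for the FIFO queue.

insert 72 → {72}
insert 63 → {63, 72}
insert 57 → {57, 63, 72}
insert 68 → {57, 63, 68, 72}
extract-min → 57; now {63, 68, 72}
extract-min → 63; now {68, 72}
extract-min → 68; now {72}
insert 40 → {40, 72}
insert 55 → {40, 55, 72}
insert 43 → {40, 43, 55, 72}
insert 53 → {40, 43, 53, 55, 72}
extract-min → 40; now {43, 53, 55, 72}
extract-min → 43; now {53, 55, 72}
insert 60 → {53, 55, 60, 72}
extract-min → 53; now {55, 60, 72}
extract-min → 55; now {60, 72}
insert 66 → {60, 66, 72}
extract-min → 60; now {66, 72}
insert 42 → {42, 66, 72}
insert 59 → {42, 59, 66, 72}
extract-min → 42; now {59, 66, 72}
extract-min → 59; now {66, 72}
extract-min → 66; now {72}
extract-min → 72; now {}
insert 46 → {46}
insert 73 → {46, 73}
insert 65 → {46, 65, 73}
insert 45 → {45, 46, 65, 73}
extract-min → 45; now {46, 65, 73}
insert 48 → {46, 48, 65, 73}
insert 74 → {46, 48, 65, 73, 74}
extract-min → 46; now {48, 65, 73, 74}
insert 58 → {48, 58, 65, 73, 74}

priority queue: 57, 63, 68, 40, 43, 53, 55, 60, 42, 59, 66, 72, 45, 46; FIFO queue: 72, 63, 57, 68, 40, 55, 43, 53, 60, 66, 42, 59, 46, 73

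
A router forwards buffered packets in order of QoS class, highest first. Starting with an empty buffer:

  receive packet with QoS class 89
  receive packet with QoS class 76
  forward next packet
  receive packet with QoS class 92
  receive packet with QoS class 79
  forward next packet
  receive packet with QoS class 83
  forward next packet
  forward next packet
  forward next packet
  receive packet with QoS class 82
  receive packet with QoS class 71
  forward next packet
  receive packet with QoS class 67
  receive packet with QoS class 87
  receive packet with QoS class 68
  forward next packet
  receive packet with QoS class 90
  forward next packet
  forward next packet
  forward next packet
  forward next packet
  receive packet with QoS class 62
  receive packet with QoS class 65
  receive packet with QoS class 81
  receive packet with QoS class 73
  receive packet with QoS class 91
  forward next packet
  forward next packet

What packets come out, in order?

insert 89 → {89}
insert 76 → {89, 76}
forward next packet → 89; now {76}
insert 92 → {92, 76}
insert 79 → {92, 79, 76}
forward next packet → 92; now {79, 76}
insert 83 → {83, 79, 76}
forward next packet → 83; now {79, 76}
forward next packet → 79; now {76}
forward next packet → 76; now {}
insert 82 → {82}
insert 71 → {82, 71}
forward next packet → 82; now {71}
insert 67 → {71, 67}
insert 87 → {87, 71, 67}
insert 68 → {87, 71, 68, 67}
forward next packet → 87; now {71, 68, 67}
insert 90 → {90, 71, 68, 67}
forward next packet → 90; now {71, 68, 67}
forward next packet → 71; now {68, 67}
forward next packet → 68; now {67}
forward next packet → 67; now {}
insert 62 → {62}
insert 65 → {65, 62}
insert 81 → {81, 65, 62}
insert 73 → {81, 73, 65, 62}
insert 91 → {91, 81, 73, 65, 62}
forward next packet → 91; now {81, 73, 65, 62}
forward next packet → 81; now {73, 65, 62}

[89, 92, 83, 79, 76, 82, 87, 90, 71, 68, 67, 91, 81]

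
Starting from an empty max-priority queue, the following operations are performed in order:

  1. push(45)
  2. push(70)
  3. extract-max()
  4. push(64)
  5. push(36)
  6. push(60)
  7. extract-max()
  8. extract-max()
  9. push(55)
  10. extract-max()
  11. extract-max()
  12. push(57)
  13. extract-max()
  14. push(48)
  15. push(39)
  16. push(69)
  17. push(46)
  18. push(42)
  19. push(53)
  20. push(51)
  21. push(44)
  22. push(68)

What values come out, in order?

[70, 64, 60, 55, 45, 57]

insert 45 → {45}
insert 70 → {70, 45}
extract-max → 70; now {45}
insert 64 → {64, 45}
insert 36 → {64, 45, 36}
insert 60 → {64, 60, 45, 36}
extract-max → 64; now {60, 45, 36}
extract-max → 60; now {45, 36}
insert 55 → {55, 45, 36}
extract-max → 55; now {45, 36}
extract-max → 45; now {36}
insert 57 → {57, 36}
extract-max → 57; now {36}
insert 48 → {48, 36}
insert 39 → {48, 39, 36}
insert 69 → {69, 48, 39, 36}
insert 46 → {69, 48, 46, 39, 36}
insert 42 → {69, 48, 46, 42, 39, 36}
insert 53 → {69, 53, 48, 46, 42, 39, 36}
insert 51 → {69, 53, 51, 48, 46, 42, 39, 36}
insert 44 → {69, 53, 51, 48, 46, 44, 42, 39, 36}
insert 68 → {69, 68, 53, 51, 48, 46, 44, 42, 39, 36}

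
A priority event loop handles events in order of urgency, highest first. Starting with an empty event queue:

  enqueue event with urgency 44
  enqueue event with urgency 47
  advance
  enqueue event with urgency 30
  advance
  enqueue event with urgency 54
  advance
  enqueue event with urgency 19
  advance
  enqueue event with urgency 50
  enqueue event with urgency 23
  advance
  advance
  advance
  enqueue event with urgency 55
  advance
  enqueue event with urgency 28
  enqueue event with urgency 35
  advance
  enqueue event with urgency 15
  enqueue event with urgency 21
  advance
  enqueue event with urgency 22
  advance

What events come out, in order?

[47, 44, 54, 30, 50, 23, 19, 55, 35, 28, 22]

insert 44 → {44}
insert 47 → {47, 44}
advance → 47; now {44}
insert 30 → {44, 30}
advance → 44; now {30}
insert 54 → {54, 30}
advance → 54; now {30}
insert 19 → {30, 19}
advance → 30; now {19}
insert 50 → {50, 19}
insert 23 → {50, 23, 19}
advance → 50; now {23, 19}
advance → 23; now {19}
advance → 19; now {}
insert 55 → {55}
advance → 55; now {}
insert 28 → {28}
insert 35 → {35, 28}
advance → 35; now {28}
insert 15 → {28, 15}
insert 21 → {28, 21, 15}
advance → 28; now {21, 15}
insert 22 → {22, 21, 15}
advance → 22; now {21, 15}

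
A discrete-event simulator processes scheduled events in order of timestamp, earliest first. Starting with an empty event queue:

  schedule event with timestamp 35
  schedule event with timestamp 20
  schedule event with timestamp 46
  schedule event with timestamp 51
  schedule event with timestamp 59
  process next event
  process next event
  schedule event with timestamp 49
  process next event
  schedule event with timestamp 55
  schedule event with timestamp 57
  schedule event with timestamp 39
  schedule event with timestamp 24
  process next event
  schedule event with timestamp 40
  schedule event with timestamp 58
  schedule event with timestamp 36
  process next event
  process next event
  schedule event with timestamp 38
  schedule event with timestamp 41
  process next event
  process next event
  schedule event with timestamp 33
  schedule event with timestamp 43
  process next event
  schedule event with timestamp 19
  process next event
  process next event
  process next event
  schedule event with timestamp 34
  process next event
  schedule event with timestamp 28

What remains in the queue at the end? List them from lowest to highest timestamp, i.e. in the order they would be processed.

28 → 49 → 51 → 55 → 57 → 58 → 59

insert 35 → {35}
insert 20 → {20, 35}
insert 46 → {20, 35, 46}
insert 51 → {20, 35, 46, 51}
insert 59 → {20, 35, 46, 51, 59}
process next event → 20; now {35, 46, 51, 59}
process next event → 35; now {46, 51, 59}
insert 49 → {46, 49, 51, 59}
process next event → 46; now {49, 51, 59}
insert 55 → {49, 51, 55, 59}
insert 57 → {49, 51, 55, 57, 59}
insert 39 → {39, 49, 51, 55, 57, 59}
insert 24 → {24, 39, 49, 51, 55, 57, 59}
process next event → 24; now {39, 49, 51, 55, 57, 59}
insert 40 → {39, 40, 49, 51, 55, 57, 59}
insert 58 → {39, 40, 49, 51, 55, 57, 58, 59}
insert 36 → {36, 39, 40, 49, 51, 55, 57, 58, 59}
process next event → 36; now {39, 40, 49, 51, 55, 57, 58, 59}
process next event → 39; now {40, 49, 51, 55, 57, 58, 59}
insert 38 → {38, 40, 49, 51, 55, 57, 58, 59}
insert 41 → {38, 40, 41, 49, 51, 55, 57, 58, 59}
process next event → 38; now {40, 41, 49, 51, 55, 57, 58, 59}
process next event → 40; now {41, 49, 51, 55, 57, 58, 59}
insert 33 → {33, 41, 49, 51, 55, 57, 58, 59}
insert 43 → {33, 41, 43, 49, 51, 55, 57, 58, 59}
process next event → 33; now {41, 43, 49, 51, 55, 57, 58, 59}
insert 19 → {19, 41, 43, 49, 51, 55, 57, 58, 59}
process next event → 19; now {41, 43, 49, 51, 55, 57, 58, 59}
process next event → 41; now {43, 49, 51, 55, 57, 58, 59}
process next event → 43; now {49, 51, 55, 57, 58, 59}
insert 34 → {34, 49, 51, 55, 57, 58, 59}
process next event → 34; now {49, 51, 55, 57, 58, 59}
insert 28 → {28, 49, 51, 55, 57, 58, 59}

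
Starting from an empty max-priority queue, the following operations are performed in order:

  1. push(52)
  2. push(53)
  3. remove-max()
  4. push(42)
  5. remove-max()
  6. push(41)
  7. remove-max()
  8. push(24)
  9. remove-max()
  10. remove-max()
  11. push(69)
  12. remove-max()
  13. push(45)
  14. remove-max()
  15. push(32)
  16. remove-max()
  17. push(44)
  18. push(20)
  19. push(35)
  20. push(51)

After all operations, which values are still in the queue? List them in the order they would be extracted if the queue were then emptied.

insert 52 → {52}
insert 53 → {53, 52}
remove-max → 53; now {52}
insert 42 → {52, 42}
remove-max → 52; now {42}
insert 41 → {42, 41}
remove-max → 42; now {41}
insert 24 → {41, 24}
remove-max → 41; now {24}
remove-max → 24; now {}
insert 69 → {69}
remove-max → 69; now {}
insert 45 → {45}
remove-max → 45; now {}
insert 32 → {32}
remove-max → 32; now {}
insert 44 → {44}
insert 20 → {44, 20}
insert 35 → {44, 35, 20}
insert 51 → {51, 44, 35, 20}

51, 44, 35, 20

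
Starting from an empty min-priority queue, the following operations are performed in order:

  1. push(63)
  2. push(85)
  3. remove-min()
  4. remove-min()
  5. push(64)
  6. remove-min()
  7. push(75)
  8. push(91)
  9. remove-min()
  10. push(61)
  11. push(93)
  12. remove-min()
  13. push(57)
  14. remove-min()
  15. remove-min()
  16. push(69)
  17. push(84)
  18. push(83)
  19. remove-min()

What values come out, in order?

63 → 85 → 64 → 75 → 61 → 57 → 91 → 69

insert 63 → {63}
insert 85 → {63, 85}
remove-min → 63; now {85}
remove-min → 85; now {}
insert 64 → {64}
remove-min → 64; now {}
insert 75 → {75}
insert 91 → {75, 91}
remove-min → 75; now {91}
insert 61 → {61, 91}
insert 93 → {61, 91, 93}
remove-min → 61; now {91, 93}
insert 57 → {57, 91, 93}
remove-min → 57; now {91, 93}
remove-min → 91; now {93}
insert 69 → {69, 93}
insert 84 → {69, 84, 93}
insert 83 → {69, 83, 84, 93}
remove-min → 69; now {83, 84, 93}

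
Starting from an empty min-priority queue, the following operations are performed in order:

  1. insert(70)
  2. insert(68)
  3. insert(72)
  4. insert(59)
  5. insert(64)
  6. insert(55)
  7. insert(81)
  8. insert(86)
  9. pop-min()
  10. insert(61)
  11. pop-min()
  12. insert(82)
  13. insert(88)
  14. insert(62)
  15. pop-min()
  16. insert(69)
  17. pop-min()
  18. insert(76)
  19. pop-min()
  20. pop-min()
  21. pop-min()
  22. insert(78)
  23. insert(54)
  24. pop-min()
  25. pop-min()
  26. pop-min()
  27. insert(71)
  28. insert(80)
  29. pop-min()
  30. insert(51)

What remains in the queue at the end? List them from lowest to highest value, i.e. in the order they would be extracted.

insert 70 → {70}
insert 68 → {68, 70}
insert 72 → {68, 70, 72}
insert 59 → {59, 68, 70, 72}
insert 64 → {59, 64, 68, 70, 72}
insert 55 → {55, 59, 64, 68, 70, 72}
insert 81 → {55, 59, 64, 68, 70, 72, 81}
insert 86 → {55, 59, 64, 68, 70, 72, 81, 86}
pop-min → 55; now {59, 64, 68, 70, 72, 81, 86}
insert 61 → {59, 61, 64, 68, 70, 72, 81, 86}
pop-min → 59; now {61, 64, 68, 70, 72, 81, 86}
insert 82 → {61, 64, 68, 70, 72, 81, 82, 86}
insert 88 → {61, 64, 68, 70, 72, 81, 82, 86, 88}
insert 62 → {61, 62, 64, 68, 70, 72, 81, 82, 86, 88}
pop-min → 61; now {62, 64, 68, 70, 72, 81, 82, 86, 88}
insert 69 → {62, 64, 68, 69, 70, 72, 81, 82, 86, 88}
pop-min → 62; now {64, 68, 69, 70, 72, 81, 82, 86, 88}
insert 76 → {64, 68, 69, 70, 72, 76, 81, 82, 86, 88}
pop-min → 64; now {68, 69, 70, 72, 76, 81, 82, 86, 88}
pop-min → 68; now {69, 70, 72, 76, 81, 82, 86, 88}
pop-min → 69; now {70, 72, 76, 81, 82, 86, 88}
insert 78 → {70, 72, 76, 78, 81, 82, 86, 88}
insert 54 → {54, 70, 72, 76, 78, 81, 82, 86, 88}
pop-min → 54; now {70, 72, 76, 78, 81, 82, 86, 88}
pop-min → 70; now {72, 76, 78, 81, 82, 86, 88}
pop-min → 72; now {76, 78, 81, 82, 86, 88}
insert 71 → {71, 76, 78, 81, 82, 86, 88}
insert 80 → {71, 76, 78, 80, 81, 82, 86, 88}
pop-min → 71; now {76, 78, 80, 81, 82, 86, 88}
insert 51 → {51, 76, 78, 80, 81, 82, 86, 88}

[51, 76, 78, 80, 81, 82, 86, 88]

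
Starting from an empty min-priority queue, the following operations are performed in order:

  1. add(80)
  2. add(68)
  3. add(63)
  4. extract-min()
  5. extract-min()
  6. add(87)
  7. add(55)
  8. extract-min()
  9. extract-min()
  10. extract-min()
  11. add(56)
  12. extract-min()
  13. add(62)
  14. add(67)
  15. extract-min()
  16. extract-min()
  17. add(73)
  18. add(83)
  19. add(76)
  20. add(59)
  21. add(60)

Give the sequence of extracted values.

63, 68, 55, 80, 87, 56, 62, 67

insert 80 → {80}
insert 68 → {68, 80}
insert 63 → {63, 68, 80}
extract-min → 63; now {68, 80}
extract-min → 68; now {80}
insert 87 → {80, 87}
insert 55 → {55, 80, 87}
extract-min → 55; now {80, 87}
extract-min → 80; now {87}
extract-min → 87; now {}
insert 56 → {56}
extract-min → 56; now {}
insert 62 → {62}
insert 67 → {62, 67}
extract-min → 62; now {67}
extract-min → 67; now {}
insert 73 → {73}
insert 83 → {73, 83}
insert 76 → {73, 76, 83}
insert 59 → {59, 73, 76, 83}
insert 60 → {59, 60, 73, 76, 83}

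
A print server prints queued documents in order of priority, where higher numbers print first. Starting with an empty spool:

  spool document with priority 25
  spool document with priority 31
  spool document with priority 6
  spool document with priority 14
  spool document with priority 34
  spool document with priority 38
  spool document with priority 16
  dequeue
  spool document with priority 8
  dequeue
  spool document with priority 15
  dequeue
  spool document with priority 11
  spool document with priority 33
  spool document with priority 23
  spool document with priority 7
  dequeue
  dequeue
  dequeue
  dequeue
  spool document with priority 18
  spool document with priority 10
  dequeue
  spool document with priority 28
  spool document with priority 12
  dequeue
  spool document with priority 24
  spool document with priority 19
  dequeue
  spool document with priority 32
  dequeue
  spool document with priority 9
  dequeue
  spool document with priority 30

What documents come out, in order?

38, 34, 31, 33, 25, 23, 16, 18, 28, 24, 32, 19

insert 25 → {25}
insert 31 → {31, 25}
insert 6 → {31, 25, 6}
insert 14 → {31, 25, 14, 6}
insert 34 → {34, 31, 25, 14, 6}
insert 38 → {38, 34, 31, 25, 14, 6}
insert 16 → {38, 34, 31, 25, 16, 14, 6}
dequeue → 38; now {34, 31, 25, 16, 14, 6}
insert 8 → {34, 31, 25, 16, 14, 8, 6}
dequeue → 34; now {31, 25, 16, 14, 8, 6}
insert 15 → {31, 25, 16, 15, 14, 8, 6}
dequeue → 31; now {25, 16, 15, 14, 8, 6}
insert 11 → {25, 16, 15, 14, 11, 8, 6}
insert 33 → {33, 25, 16, 15, 14, 11, 8, 6}
insert 23 → {33, 25, 23, 16, 15, 14, 11, 8, 6}
insert 7 → {33, 25, 23, 16, 15, 14, 11, 8, 7, 6}
dequeue → 33; now {25, 23, 16, 15, 14, 11, 8, 7, 6}
dequeue → 25; now {23, 16, 15, 14, 11, 8, 7, 6}
dequeue → 23; now {16, 15, 14, 11, 8, 7, 6}
dequeue → 16; now {15, 14, 11, 8, 7, 6}
insert 18 → {18, 15, 14, 11, 8, 7, 6}
insert 10 → {18, 15, 14, 11, 10, 8, 7, 6}
dequeue → 18; now {15, 14, 11, 10, 8, 7, 6}
insert 28 → {28, 15, 14, 11, 10, 8, 7, 6}
insert 12 → {28, 15, 14, 12, 11, 10, 8, 7, 6}
dequeue → 28; now {15, 14, 12, 11, 10, 8, 7, 6}
insert 24 → {24, 15, 14, 12, 11, 10, 8, 7, 6}
insert 19 → {24, 19, 15, 14, 12, 11, 10, 8, 7, 6}
dequeue → 24; now {19, 15, 14, 12, 11, 10, 8, 7, 6}
insert 32 → {32, 19, 15, 14, 12, 11, 10, 8, 7, 6}
dequeue → 32; now {19, 15, 14, 12, 11, 10, 8, 7, 6}
insert 9 → {19, 15, 14, 12, 11, 10, 9, 8, 7, 6}
dequeue → 19; now {15, 14, 12, 11, 10, 9, 8, 7, 6}
insert 30 → {30, 15, 14, 12, 11, 10, 9, 8, 7, 6}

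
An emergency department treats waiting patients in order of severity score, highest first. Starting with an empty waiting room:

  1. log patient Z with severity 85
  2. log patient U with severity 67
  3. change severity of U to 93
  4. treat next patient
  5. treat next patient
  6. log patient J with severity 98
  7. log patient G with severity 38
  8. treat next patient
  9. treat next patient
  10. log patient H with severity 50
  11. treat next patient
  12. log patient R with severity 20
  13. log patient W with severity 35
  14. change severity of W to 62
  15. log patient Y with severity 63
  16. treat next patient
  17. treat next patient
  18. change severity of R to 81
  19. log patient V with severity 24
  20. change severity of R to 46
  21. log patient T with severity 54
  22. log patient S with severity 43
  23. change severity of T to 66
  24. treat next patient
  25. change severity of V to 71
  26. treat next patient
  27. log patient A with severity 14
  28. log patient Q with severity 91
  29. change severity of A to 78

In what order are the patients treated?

add Z (severity 85) → {Z:85}
add U (severity 67) → {Z:85, U:67}
update U to severity 93 → {U:93, Z:85}
treat next patient → U; now {Z:85}
treat next patient → Z; now {}
add J (severity 98) → {J:98}
add G (severity 38) → {J:98, G:38}
treat next patient → J; now {G:38}
treat next patient → G; now {}
add H (severity 50) → {H:50}
treat next patient → H; now {}
add R (severity 20) → {R:20}
add W (severity 35) → {W:35, R:20}
update W to severity 62 → {W:62, R:20}
add Y (severity 63) → {Y:63, W:62, R:20}
treat next patient → Y; now {W:62, R:20}
treat next patient → W; now {R:20}
update R to severity 81 → {R:81}
add V (severity 24) → {R:81, V:24}
update R to severity 46 → {R:46, V:24}
add T (severity 54) → {T:54, R:46, V:24}
add S (severity 43) → {T:54, R:46, S:43, V:24}
update T to severity 66 → {T:66, R:46, S:43, V:24}
treat next patient → T; now {R:46, S:43, V:24}
update V to severity 71 → {V:71, R:46, S:43}
treat next patient → V; now {R:46, S:43}
add A (severity 14) → {R:46, S:43, A:14}
add Q (severity 91) → {Q:91, R:46, S:43, A:14}
update A to severity 78 → {Q:91, A:78, R:46, S:43}

U, Z, J, G, H, Y, W, T, V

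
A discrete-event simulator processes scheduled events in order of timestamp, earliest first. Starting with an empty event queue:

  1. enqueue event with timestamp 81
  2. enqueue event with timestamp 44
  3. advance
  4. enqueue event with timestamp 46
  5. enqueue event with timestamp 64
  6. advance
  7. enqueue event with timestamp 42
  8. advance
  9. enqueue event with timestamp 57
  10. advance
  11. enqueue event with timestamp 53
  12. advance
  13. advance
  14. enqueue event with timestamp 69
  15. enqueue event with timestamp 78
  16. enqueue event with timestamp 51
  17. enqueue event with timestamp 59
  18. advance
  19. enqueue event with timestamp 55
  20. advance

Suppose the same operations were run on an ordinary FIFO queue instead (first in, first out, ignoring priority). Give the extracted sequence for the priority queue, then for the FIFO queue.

priority queue: [44, 46, 42, 57, 53, 64, 51, 55]; FIFO queue: 81, 44, 46, 64, 42, 57, 53, 69

insert 81 → {81}
insert 44 → {44, 81}
advance → 44; now {81}
insert 46 → {46, 81}
insert 64 → {46, 64, 81}
advance → 46; now {64, 81}
insert 42 → {42, 64, 81}
advance → 42; now {64, 81}
insert 57 → {57, 64, 81}
advance → 57; now {64, 81}
insert 53 → {53, 64, 81}
advance → 53; now {64, 81}
advance → 64; now {81}
insert 69 → {69, 81}
insert 78 → {69, 78, 81}
insert 51 → {51, 69, 78, 81}
insert 59 → {51, 59, 69, 78, 81}
advance → 51; now {59, 69, 78, 81}
insert 55 → {55, 59, 69, 78, 81}
advance → 55; now {59, 69, 78, 81}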